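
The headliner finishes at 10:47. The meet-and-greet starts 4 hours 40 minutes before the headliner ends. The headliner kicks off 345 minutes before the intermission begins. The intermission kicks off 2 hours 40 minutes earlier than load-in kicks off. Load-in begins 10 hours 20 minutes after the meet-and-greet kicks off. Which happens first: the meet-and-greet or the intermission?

the meet-and-greet

The meet-and-greet starts at 10:47 − 280 min = 06:07.
Load-in starts at 06:07 + 620 min = 16:27.
The intermission starts at 16:27 − 160 min = 13:47.
The meet-and-greet starts at 06:07 and the intermission starts at 13:47, so the meet-and-greet is first.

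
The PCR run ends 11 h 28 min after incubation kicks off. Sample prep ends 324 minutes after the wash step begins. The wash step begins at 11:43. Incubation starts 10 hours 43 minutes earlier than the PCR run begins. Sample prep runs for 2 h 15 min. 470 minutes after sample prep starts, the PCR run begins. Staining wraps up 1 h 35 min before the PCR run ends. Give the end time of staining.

Sample prep ends at 11:43 + 324 min = 17:07.
Sample prep starts at 17:07 − 135 min = 14:52.
The PCR run starts at 14:52 + 470 min = 22:42.
Incubation starts at 22:42 − 643 min = 11:59.
The PCR run ends at 11:59 + 688 min = 23:27.
Staining ends at 23:27 − 95 min = 21:52.

21:52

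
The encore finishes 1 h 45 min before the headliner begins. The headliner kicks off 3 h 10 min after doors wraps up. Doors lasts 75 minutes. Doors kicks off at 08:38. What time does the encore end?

Doors ends at 08:38 + 75 min = 09:53.
The headliner starts at 09:53 + 190 min = 13:03.
The encore ends at 13:03 − 105 min = 11:18.

11:18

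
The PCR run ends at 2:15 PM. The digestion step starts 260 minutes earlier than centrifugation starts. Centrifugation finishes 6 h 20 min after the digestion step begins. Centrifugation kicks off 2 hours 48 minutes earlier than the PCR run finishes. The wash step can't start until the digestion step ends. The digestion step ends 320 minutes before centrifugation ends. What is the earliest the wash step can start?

8:07 AM

Centrifugation starts at 2:15 PM − 168 min = 11:27 AM.
The digestion step starts at 11:27 AM − 260 min = 7:07 AM.
Centrifugation ends at 7:07 AM + 380 min = 1:27 PM.
The digestion step ends at 1:27 PM − 320 min = 8:07 AM.
The wash step is bounded by the digestion step, so the earliest it can start is 8:07 AM.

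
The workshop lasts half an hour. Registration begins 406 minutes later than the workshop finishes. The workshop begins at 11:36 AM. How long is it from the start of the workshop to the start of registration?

7 h 16 min

The workshop ends at 11:36 AM + 30 min = 12:06 PM.
Registration starts at 12:06 PM + 406 min = 6:52 PM.
From 11:36 AM to 6:52 PM is 7 h 16 min.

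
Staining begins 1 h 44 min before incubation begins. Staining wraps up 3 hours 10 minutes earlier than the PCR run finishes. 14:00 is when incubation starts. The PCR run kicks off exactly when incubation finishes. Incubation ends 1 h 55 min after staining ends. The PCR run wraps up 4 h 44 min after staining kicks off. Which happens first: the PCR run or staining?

staining

Staining starts at 14:00 − 104 min = 12:16.
The PCR run ends at 12:16 + 284 min = 17:00.
Staining ends at 17:00 − 190 min = 13:50.
Incubation ends at 13:50 + 115 min = 15:45.
So the PCR run starts at 15:45.
The PCR run starts at 15:45 and staining starts at 12:16, so staining is first.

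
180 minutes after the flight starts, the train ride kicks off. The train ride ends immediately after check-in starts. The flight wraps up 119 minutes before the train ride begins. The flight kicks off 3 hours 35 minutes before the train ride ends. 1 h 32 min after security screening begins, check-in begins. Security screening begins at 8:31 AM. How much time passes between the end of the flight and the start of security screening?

Check-in starts at 8:31 AM + 92 min = 10:03 AM.
So the train ride ends at 10:03 AM.
The flight starts at 10:03 AM − 215 min = 6:28 AM.
The train ride starts at 6:28 AM + 180 min = 9:28 AM.
The flight ends at 9:28 AM − 119 min = 7:29 AM.
From 7:29 AM to 8:31 AM is 62 minutes.

62 minutes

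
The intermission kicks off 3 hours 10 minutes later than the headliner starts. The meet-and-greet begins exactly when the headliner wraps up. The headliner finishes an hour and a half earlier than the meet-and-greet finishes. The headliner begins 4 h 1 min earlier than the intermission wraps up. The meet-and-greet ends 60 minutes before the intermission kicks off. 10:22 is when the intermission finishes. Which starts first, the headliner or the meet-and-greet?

the headliner

The headliner starts at 10:22 − 241 min = 06:21.
The intermission starts at 06:21 + 190 min = 09:31.
The meet-and-greet ends at 09:31 − 60 min = 08:31.
The headliner ends at 08:31 − 90 min = 07:01.
So the meet-and-greet starts at 07:01.
The headliner starts at 06:21 and the meet-and-greet starts at 07:01, so the headliner is first.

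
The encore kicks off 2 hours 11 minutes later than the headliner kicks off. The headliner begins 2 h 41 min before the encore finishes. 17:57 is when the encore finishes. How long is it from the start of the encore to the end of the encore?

The headliner starts at 17:57 − 161 min = 15:16.
The encore starts at 15:16 + 131 min = 17:27.
From 17:27 to 17:57 is half an hour.

half an hour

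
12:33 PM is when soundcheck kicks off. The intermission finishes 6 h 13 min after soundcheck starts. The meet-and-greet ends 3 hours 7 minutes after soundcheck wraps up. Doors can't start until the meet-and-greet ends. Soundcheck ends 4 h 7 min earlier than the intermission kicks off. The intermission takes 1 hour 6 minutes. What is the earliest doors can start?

4:40 PM

The intermission ends at 12:33 PM + 373 min = 6:46 PM.
The intermission starts at 6:46 PM − 66 min = 5:40 PM.
Soundcheck ends at 5:40 PM − 247 min = 1:33 PM.
The meet-and-greet ends at 1:33 PM + 187 min = 4:40 PM.
Doors is bounded by the meet-and-greet, so the earliest it can start is 4:40 PM.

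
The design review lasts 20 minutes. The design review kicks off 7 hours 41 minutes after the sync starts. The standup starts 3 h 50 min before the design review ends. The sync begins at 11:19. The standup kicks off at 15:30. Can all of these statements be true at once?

The design review starts at 11:19 + 461 min = 19:00.
The design review ends at 19:00 + 20 min = 19:20.
The standup starts at 19:20 − 230 min = 15:30.
That matches the stated 15:30, so the schedule is consistent.

Yes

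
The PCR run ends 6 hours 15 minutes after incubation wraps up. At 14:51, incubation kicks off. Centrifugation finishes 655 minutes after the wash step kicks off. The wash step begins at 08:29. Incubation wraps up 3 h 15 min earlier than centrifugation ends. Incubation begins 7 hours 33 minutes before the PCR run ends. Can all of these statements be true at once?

Yes

Centrifugation ends at 08:29 + 655 min = 19:24.
Incubation ends at 19:24 − 195 min = 16:09.
The PCR run ends at 16:09 + 375 min = 22:24.
Incubation starts at 22:24 − 453 min = 14:51.
That matches the stated 14:51, so the schedule is consistent.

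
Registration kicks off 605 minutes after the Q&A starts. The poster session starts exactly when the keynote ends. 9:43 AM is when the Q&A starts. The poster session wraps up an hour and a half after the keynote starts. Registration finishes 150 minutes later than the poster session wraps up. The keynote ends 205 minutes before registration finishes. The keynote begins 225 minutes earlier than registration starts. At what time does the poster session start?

Registration starts at 9:43 AM + 605 min = 7:48 PM.
The keynote starts at 7:48 PM − 225 min = 4:03 PM.
The poster session ends at 4:03 PM + 90 min = 5:33 PM.
Registration ends at 5:33 PM + 150 min = 8:03 PM.
The keynote ends at 8:03 PM − 205 min = 4:38 PM.
So the poster session starts at 4:38 PM.

4:38 PM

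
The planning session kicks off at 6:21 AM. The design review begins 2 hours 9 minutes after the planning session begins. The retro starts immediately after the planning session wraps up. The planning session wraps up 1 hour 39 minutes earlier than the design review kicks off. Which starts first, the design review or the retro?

The design review starts at 6:21 AM + 129 min = 8:30 AM.
The planning session ends at 8:30 AM − 99 min = 6:51 AM.
So the retro starts at 6:51 AM.
The design review starts at 8:30 AM and the retro starts at 6:51 AM, so the retro is first.

the retro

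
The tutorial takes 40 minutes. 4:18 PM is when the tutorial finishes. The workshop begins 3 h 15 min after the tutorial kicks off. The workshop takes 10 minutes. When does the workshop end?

The tutorial starts at 4:18 PM − 40 min = 3:38 PM.
The workshop starts at 3:38 PM + 195 min = 6:53 PM.
The workshop ends at 6:53 PM + 10 min = 7:03 PM.

7:03 PM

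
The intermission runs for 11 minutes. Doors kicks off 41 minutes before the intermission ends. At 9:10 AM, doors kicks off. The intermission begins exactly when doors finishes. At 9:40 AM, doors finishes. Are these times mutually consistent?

Yes

The intermission starts at 9:40 AM.
The intermission ends at 9:40 AM + 11 min = 9:51 AM.
Doors starts at 9:51 AM − 41 min = 9:10 AM.
That matches the stated 9:10 AM, so the schedule is consistent.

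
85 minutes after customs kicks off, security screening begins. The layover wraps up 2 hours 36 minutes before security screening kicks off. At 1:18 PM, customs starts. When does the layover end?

12:07 PM

Security screening starts at 1:18 PM + 85 min = 2:43 PM.
The layover ends at 2:43 PM − 156 min = 12:07 PM.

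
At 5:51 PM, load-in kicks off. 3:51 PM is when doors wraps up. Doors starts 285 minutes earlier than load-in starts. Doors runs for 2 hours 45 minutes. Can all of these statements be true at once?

Yes

Doors starts at 5:51 PM − 285 min = 1:06 PM.
Doors ends at 1:06 PM + 165 min = 3:51 PM.
That matches the stated 3:51 PM, so the schedule is consistent.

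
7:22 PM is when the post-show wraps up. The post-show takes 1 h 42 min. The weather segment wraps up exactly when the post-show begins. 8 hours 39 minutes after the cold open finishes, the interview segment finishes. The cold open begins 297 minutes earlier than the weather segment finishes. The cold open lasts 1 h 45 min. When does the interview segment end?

11:07 PM

The post-show starts at 7:22 PM − 102 min = 5:40 PM.
So the weather segment ends at 5:40 PM.
The cold open starts at 5:40 PM − 297 min = 12:43 PM.
The cold open ends at 12:43 PM + 105 min = 2:28 PM.
The interview segment ends at 2:28 PM + 519 min = 11:07 PM.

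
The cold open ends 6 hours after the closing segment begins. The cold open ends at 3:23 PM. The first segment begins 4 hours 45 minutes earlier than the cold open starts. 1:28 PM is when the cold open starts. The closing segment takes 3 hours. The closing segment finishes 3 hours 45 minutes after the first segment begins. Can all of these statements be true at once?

The first segment starts at 1:28 PM − 285 min = 8:43 AM.
The closing segment ends at 8:43 AM + 225 min = 12:28 PM.
The closing segment starts at 12:28 PM − 180 min = 9:28 AM.
The cold open ends at 9:28 AM + 360 min = 3:28 PM.
But the cold open is also said to end at 3:23 PM — a 5-minute conflict.

No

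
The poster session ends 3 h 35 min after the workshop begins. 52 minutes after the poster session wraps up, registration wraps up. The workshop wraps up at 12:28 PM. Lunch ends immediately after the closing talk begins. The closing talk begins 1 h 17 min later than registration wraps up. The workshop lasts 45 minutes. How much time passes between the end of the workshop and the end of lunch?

The workshop starts at 12:28 PM − 45 min = 11:43 AM.
The poster session ends at 11:43 AM + 215 min = 3:18 PM.
Registration ends at 3:18 PM + 52 min = 4:10 PM.
The closing talk starts at 4:10 PM + 77 min = 5:27 PM.
So lunch ends at 5:27 PM.
From 12:28 PM to 5:27 PM is 4 hours 59 minutes.

4 hours 59 minutes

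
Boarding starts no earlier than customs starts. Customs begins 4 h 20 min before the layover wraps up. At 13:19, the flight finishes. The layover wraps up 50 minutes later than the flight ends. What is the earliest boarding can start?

09:49

The layover ends at 13:19 + 50 min = 14:09.
Customs starts at 14:09 − 260 min = 09:49.
Boarding is bounded by customs, so the earliest it can start is 09:49.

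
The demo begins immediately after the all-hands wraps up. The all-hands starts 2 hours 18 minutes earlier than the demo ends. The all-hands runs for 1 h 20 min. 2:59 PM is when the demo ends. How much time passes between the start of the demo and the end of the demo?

The all-hands starts at 2:59 PM − 138 min = 12:41 PM.
The all-hands ends at 12:41 PM + 80 min = 2:01 PM.
So the demo starts at 2:01 PM.
From 2:01 PM to 2:59 PM is 58 minutes.

58 minutes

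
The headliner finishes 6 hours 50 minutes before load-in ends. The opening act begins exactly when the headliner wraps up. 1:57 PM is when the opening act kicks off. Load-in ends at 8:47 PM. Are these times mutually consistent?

The headliner ends at 8:47 PM − 410 min = 1:57 PM.
So the opening act starts at 1:57 PM.
That matches the stated 1:57 PM, so the schedule is consistent.

Yes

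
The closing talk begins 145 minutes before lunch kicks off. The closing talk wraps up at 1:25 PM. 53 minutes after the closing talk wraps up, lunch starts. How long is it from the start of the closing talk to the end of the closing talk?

Lunch starts at 1:25 PM + 53 min = 2:18 PM.
The closing talk starts at 2:18 PM − 145 min = 11:53 AM.
From 11:53 AM to 1:25 PM is 1 hour 32 minutes.

1 hour 32 minutes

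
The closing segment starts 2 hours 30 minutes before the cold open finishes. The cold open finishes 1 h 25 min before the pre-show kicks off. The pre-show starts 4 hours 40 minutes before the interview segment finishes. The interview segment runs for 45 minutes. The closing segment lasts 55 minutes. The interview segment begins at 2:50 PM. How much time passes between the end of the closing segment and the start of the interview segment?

The interview segment ends at 2:50 PM + 45 min = 3:35 PM.
The pre-show starts at 3:35 PM − 280 min = 10:55 AM.
The cold open ends at 10:55 AM − 85 min = 9:30 AM.
The closing segment starts at 9:30 AM − 150 min = 7:00 AM.
The closing segment ends at 7:00 AM + 55 min = 7:55 AM.
From 7:55 AM to 2:50 PM is 6 hours 55 minutes.

6 hours 55 minutes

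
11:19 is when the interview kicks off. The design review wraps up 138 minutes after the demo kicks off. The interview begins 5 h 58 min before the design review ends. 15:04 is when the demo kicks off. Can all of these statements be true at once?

The design review ends at 15:04 + 138 min = 17:22.
The interview starts at 17:22 − 358 min = 11:24.
But the interview is also said to start at 11:19 — a 5-minute conflict.

No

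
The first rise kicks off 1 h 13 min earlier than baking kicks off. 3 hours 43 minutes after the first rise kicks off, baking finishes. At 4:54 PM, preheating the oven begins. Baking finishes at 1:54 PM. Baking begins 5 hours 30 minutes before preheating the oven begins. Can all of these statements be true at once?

Yes

Baking starts at 4:54 PM − 330 min = 11:24 AM.
The first rise starts at 11:24 AM − 73 min = 10:11 AM.
Baking ends at 10:11 AM + 223 min = 1:54 PM.
That matches the stated 1:54 PM, so the schedule is consistent.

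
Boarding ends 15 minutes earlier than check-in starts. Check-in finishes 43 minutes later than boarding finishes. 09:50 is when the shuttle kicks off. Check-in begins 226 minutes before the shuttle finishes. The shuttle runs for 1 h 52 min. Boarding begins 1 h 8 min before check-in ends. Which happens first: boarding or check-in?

The shuttle ends at 09:50 + 112 min = 11:42.
Check-in starts at 11:42 − 226 min = 07:56.
Boarding ends at 07:56 − 15 min = 07:41.
Check-in ends at 07:41 + 43 min = 08:24.
Boarding starts at 08:24 − 68 min = 07:16.
Boarding starts at 07:16 and check-in starts at 07:56, so boarding is first.

boarding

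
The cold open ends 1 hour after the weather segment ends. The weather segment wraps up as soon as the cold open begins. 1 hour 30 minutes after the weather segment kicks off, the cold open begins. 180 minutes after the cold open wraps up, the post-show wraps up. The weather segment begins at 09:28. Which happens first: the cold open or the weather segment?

The cold open starts at 09:28 + 90 min = 10:58.
The cold open starts at 10:58 and the weather segment starts at 09:28, so the weather segment is first.

the weather segment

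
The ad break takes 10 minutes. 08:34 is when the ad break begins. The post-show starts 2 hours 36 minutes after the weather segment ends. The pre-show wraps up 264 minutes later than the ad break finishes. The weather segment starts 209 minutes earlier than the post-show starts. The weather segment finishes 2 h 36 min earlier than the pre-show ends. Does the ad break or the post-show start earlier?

the ad break

The ad break ends at 08:34 + 10 min = 08:44.
The pre-show ends at 08:44 + 264 min = 13:08.
The weather segment ends at 13:08 − 156 min = 10:32.
The post-show starts at 10:32 + 156 min = 13:08.
The ad break starts at 08:34 and the post-show starts at 13:08, so the ad break is first.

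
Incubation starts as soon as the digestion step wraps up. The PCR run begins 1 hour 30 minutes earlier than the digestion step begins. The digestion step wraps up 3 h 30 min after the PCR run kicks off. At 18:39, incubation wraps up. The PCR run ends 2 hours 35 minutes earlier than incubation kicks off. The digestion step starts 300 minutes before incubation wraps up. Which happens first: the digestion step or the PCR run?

the PCR run

The digestion step starts at 18:39 − 300 min = 13:39.
The PCR run starts at 13:39 − 90 min = 12:09.
The digestion step starts at 13:39 and the PCR run starts at 12:09, so the PCR run is first.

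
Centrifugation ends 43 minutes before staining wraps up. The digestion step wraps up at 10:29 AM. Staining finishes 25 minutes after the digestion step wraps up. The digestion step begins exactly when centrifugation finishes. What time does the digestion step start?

Staining ends at 10:29 AM + 25 min = 10:54 AM.
Centrifugation ends at 10:54 AM − 43 min = 10:11 AM.
So the digestion step starts at 10:11 AM.

10:11 AM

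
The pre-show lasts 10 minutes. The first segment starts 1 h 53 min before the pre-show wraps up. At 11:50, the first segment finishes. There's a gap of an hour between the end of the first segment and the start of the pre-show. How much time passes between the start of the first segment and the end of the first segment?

43 minutes

The pre-show starts at 11:50 + 60 min = 12:50.
The pre-show ends at 12:50 + 10 min = 13:00.
The first segment starts at 13:00 − 113 min = 11:07.
From 11:07 to 11:50 is 43 minutes.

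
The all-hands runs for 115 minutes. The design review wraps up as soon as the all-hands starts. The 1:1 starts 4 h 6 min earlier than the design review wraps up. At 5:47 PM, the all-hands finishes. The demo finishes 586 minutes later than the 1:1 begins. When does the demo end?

The all-hands starts at 5:47 PM − 115 min = 3:52 PM.
So the design review ends at 3:52 PM.
The 1:1 starts at 3:52 PM − 246 min = 11:46 AM.
The demo ends at 11:46 AM + 586 min = 9:32 PM.

9:32 PM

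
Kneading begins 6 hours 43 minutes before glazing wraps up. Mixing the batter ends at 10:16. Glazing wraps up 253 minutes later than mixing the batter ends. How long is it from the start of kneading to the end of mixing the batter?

2.5 hours

Glazing ends at 10:16 + 253 min = 14:29.
Kneading starts at 14:29 − 403 min = 07:46.
From 07:46 to 10:16 is 2.5 hours.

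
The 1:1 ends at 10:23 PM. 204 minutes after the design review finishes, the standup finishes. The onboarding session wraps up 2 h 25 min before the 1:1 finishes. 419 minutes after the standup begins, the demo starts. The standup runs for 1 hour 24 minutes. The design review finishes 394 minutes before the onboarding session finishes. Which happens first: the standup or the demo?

the standup

The onboarding session ends at 10:23 PM − 145 min = 7:58 PM.
The design review ends at 7:58 PM − 394 min = 1:24 PM.
The standup ends at 1:24 PM + 204 min = 4:48 PM.
The standup starts at 4:48 PM − 84 min = 3:24 PM.
The demo starts at 3:24 PM + 419 min = 10:23 PM.
The standup starts at 3:24 PM and the demo starts at 10:23 PM, so the standup is first.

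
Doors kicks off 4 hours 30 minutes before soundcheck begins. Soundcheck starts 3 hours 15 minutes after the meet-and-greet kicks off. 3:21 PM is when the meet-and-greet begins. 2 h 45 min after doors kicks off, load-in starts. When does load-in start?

Soundcheck starts at 3:21 PM + 195 min = 6:36 PM.
Doors starts at 6:36 PM − 270 min = 2:06 PM.
Load-in starts at 2:06 PM + 165 min = 4:51 PM.

4:51 PM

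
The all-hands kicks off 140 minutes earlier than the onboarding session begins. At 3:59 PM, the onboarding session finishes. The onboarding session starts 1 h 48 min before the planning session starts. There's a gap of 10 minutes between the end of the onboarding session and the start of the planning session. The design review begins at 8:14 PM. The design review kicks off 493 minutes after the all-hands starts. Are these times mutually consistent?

Yes

The planning session starts at 3:59 PM + 10 min = 4:09 PM.
The onboarding session starts at 4:09 PM − 108 min = 2:21 PM.
The all-hands starts at 2:21 PM − 140 min = 12:01 PM.
The design review starts at 12:01 PM + 493 min = 8:14 PM.
That matches the stated 8:14 PM, so the schedule is consistent.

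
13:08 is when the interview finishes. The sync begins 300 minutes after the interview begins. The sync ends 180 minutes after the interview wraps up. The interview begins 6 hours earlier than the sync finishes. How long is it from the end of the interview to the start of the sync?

The sync ends at 13:08 + 180 min = 16:08.
The interview starts at 16:08 − 360 min = 10:08.
The sync starts at 10:08 + 300 min = 15:08.
From 13:08 to 15:08 is 120 minutes.

120 minutes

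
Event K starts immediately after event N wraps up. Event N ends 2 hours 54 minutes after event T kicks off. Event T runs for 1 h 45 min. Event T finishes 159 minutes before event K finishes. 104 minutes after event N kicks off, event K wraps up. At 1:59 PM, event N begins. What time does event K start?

2:13 PM

Event K ends at 1:59 PM + 104 min = 3:43 PM.
Event T ends at 3:43 PM − 159 min = 1:04 PM.
Event T starts at 1:04 PM − 105 min = 11:19 AM.
Event N ends at 11:19 AM + 174 min = 2:13 PM.
So event K starts at 2:13 PM.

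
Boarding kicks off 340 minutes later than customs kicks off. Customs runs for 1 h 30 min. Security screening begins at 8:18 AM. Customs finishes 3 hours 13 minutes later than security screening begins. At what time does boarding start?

3:41 PM

Customs ends at 8:18 AM + 193 min = 11:31 AM.
Customs starts at 11:31 AM − 90 min = 10:01 AM.
Boarding starts at 10:01 AM + 340 min = 3:41 PM.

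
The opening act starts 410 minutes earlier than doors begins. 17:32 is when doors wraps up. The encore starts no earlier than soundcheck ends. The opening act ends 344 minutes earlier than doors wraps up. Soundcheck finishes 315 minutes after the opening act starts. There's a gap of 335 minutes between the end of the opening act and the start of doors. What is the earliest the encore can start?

The opening act ends at 17:32 − 344 min = 11:48.
Doors starts at 11:48 + 335 min = 17:23.
The opening act starts at 17:23 − 410 min = 10:33.
Soundcheck ends at 10:33 + 315 min = 15:48.
The encore is bounded by soundcheck, so the earliest it can start is 15:48.

15:48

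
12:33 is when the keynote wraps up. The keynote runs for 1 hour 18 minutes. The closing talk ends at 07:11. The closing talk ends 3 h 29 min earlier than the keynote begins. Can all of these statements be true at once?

No

The keynote starts at 12:33 − 78 min = 11:15.
The closing talk ends at 11:15 − 209 min = 07:46.
But the closing talk is also said to end at 07:11 — a 35-minute conflict.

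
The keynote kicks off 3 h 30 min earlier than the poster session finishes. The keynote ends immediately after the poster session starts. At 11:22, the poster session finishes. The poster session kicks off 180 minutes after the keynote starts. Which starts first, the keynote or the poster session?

the keynote

The keynote starts at 11:22 − 210 min = 07:52.
The poster session starts at 07:52 + 180 min = 10:52.
The keynote starts at 07:52 and the poster session starts at 10:52, so the keynote is first.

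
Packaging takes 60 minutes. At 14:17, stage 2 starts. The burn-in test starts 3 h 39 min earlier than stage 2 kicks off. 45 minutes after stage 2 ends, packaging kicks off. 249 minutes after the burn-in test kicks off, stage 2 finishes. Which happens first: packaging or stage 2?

stage 2

The burn-in test starts at 14:17 − 219 min = 10:38.
Stage 2 ends at 10:38 + 249 min = 14:47.
Packaging starts at 14:47 + 45 min = 15:32.
Packaging starts at 15:32 and stage 2 starts at 14:17, so stage 2 is first.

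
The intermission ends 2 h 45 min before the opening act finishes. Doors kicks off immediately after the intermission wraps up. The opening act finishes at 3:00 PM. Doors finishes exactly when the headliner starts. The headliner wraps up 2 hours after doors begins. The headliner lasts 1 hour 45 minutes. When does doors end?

12:30 PM

The intermission ends at 3:00 PM − 165 min = 12:15 PM.
So doors starts at 12:15 PM.
The headliner ends at 12:15 PM + 120 min = 2:15 PM.
The headliner starts at 2:15 PM − 105 min = 12:30 PM.
So doors ends at 12:30 PM.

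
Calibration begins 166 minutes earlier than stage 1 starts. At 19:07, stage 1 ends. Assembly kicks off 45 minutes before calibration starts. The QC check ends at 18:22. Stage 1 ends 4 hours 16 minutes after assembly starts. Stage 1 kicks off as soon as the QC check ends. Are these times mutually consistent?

Yes

Stage 1 starts at 18:22.
Calibration starts at 18:22 − 166 min = 15:36.
Assembly starts at 15:36 − 45 min = 14:51.
Stage 1 ends at 14:51 + 256 min = 19:07.
That matches the stated 19:07, so the schedule is consistent.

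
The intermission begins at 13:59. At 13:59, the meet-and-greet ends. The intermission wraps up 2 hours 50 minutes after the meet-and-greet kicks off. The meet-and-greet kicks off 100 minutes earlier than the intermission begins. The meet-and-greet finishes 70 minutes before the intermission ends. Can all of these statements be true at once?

Yes

The meet-and-greet starts at 13:59 − 100 min = 12:19.
The intermission ends at 12:19 + 170 min = 15:09.
The meet-and-greet ends at 15:09 − 70 min = 13:59.
That matches the stated 13:59, so the schedule is consistent.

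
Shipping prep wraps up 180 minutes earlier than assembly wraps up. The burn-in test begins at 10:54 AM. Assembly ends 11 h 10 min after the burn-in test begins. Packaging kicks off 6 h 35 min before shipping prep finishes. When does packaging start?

Assembly ends at 10:54 AM + 670 min = 10:04 PM.
Shipping prep ends at 10:04 PM − 180 min = 7:04 PM.
Packaging starts at 7:04 PM − 395 min = 12:29 PM.

12:29 PM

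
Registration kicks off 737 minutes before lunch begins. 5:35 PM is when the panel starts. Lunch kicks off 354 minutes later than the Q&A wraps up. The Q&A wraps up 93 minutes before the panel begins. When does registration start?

The Q&A ends at 5:35 PM − 93 min = 4:02 PM.
Lunch starts at 4:02 PM + 354 min = 9:56 PM.
Registration starts at 9:56 PM − 737 min = 9:39 AM.

9:39 AM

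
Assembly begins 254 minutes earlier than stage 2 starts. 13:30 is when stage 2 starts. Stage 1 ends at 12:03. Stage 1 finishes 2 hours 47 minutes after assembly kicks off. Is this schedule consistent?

Assembly starts at 13:30 − 254 min = 09:16.
Stage 1 ends at 09:16 + 167 min = 12:03.
That matches the stated 12:03, so the schedule is consistent.

Yes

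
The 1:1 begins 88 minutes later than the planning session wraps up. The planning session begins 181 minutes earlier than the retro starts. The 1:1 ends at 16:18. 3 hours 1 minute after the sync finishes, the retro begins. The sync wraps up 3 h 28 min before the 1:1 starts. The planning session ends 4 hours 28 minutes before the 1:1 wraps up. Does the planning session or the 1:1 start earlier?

the planning session

The planning session ends at 16:18 − 268 min = 11:50.
The 1:1 starts at 11:50 + 88 min = 13:18.
The sync ends at 13:18 − 208 min = 09:50.
The retro starts at 09:50 + 181 min = 12:51.
The planning session starts at 12:51 − 181 min = 09:50.
The planning session starts at 09:50 and the 1:1 starts at 13:18, so the planning session is first.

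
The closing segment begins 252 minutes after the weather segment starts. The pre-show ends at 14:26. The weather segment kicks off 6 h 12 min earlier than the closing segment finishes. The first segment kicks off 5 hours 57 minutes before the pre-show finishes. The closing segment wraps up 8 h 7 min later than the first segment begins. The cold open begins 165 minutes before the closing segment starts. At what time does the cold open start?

The first segment starts at 14:26 − 357 min = 08:29.
The closing segment ends at 08:29 + 487 min = 16:36.
The weather segment starts at 16:36 − 372 min = 10:24.
The closing segment starts at 10:24 + 252 min = 14:36.
The cold open starts at 14:36 − 165 min = 11:51.

11:51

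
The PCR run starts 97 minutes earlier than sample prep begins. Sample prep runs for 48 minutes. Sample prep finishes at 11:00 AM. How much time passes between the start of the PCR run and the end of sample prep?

Sample prep starts at 11:00 AM − 48 min = 10:12 AM.
The PCR run starts at 10:12 AM − 97 min = 8:35 AM.
From 8:35 AM to 11:00 AM is 145 minutes.

145 minutes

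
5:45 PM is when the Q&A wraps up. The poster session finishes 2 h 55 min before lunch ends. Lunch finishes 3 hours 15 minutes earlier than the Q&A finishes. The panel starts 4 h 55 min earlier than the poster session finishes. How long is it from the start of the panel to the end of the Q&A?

11 hours 5 minutes

Lunch ends at 5:45 PM − 195 min = 2:30 PM.
The poster session ends at 2:30 PM − 175 min = 11:35 AM.
The panel starts at 11:35 AM − 295 min = 6:40 AM.
From 6:40 AM to 5:45 PM is 11 hours 5 minutes.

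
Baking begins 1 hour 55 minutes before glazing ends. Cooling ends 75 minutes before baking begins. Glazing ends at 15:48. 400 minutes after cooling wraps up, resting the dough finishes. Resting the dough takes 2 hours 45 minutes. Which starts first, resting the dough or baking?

Baking starts at 15:48 − 115 min = 13:53.
Cooling ends at 13:53 − 75 min = 12:38.
Resting the dough ends at 12:38 + 400 min = 19:18.
Resting the dough starts at 19:18 − 165 min = 16:33.
Resting the dough starts at 16:33 and baking starts at 13:53, so baking is first.

baking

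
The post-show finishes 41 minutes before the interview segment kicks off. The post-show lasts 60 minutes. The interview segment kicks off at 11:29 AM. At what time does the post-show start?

9:48 AM

The post-show ends at 11:29 AM − 41 min = 10:48 AM.
The post-show starts at 10:48 AM − 60 min = 9:48 AM.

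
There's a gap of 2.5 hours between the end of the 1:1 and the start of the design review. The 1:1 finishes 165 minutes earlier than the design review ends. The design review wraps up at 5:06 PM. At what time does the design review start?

4:51 PM

The 1:1 ends at 5:06 PM − 165 min = 2:21 PM.
The design review starts at 2:21 PM + 150 min = 4:51 PM.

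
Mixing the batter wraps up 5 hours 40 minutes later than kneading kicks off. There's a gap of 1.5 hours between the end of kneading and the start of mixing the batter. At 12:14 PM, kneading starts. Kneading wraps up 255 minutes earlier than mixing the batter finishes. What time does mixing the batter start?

Mixing the batter ends at 12:14 PM + 340 min = 5:54 PM.
Kneading ends at 5:54 PM − 255 min = 1:39 PM.
Mixing the batter starts at 1:39 PM + 90 min = 3:09 PM.

3:09 PM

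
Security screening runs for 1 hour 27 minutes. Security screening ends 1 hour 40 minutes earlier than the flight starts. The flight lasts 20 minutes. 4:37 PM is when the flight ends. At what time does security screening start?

The flight starts at 4:37 PM − 20 min = 4:17 PM.
Security screening ends at 4:17 PM − 100 min = 2:37 PM.
Security screening starts at 2:37 PM − 87 min = 1:10 PM.

1:10 PM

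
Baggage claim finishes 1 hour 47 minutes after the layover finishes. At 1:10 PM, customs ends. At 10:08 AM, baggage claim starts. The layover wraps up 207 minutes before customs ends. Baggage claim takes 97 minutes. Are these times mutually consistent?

No

The layover ends at 1:10 PM − 207 min = 9:43 AM.
Baggage claim ends at 9:43 AM + 107 min = 11:30 AM.
Baggage claim starts at 11:30 AM − 97 min = 9:53 AM.
But baggage claim is also said to start at 10:08 AM — a 15-minute conflict.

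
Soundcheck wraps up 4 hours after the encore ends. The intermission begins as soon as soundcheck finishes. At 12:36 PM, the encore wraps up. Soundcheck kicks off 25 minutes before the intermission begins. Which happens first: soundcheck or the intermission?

soundcheck

Soundcheck ends at 12:36 PM + 240 min = 4:36 PM.
So the intermission starts at 4:36 PM.
Soundcheck starts at 4:36 PM − 25 min = 4:11 PM.
Soundcheck starts at 4:11 PM and the intermission starts at 4:36 PM, so soundcheck is first.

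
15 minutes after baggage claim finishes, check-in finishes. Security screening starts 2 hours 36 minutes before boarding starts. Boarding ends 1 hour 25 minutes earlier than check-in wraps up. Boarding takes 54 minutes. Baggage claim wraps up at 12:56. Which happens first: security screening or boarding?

security screening

Check-in ends at 12:56 + 15 min = 13:11.
Boarding ends at 13:11 − 85 min = 11:46.
Boarding starts at 11:46 − 54 min = 10:52.
Security screening starts at 10:52 − 156 min = 08:16.
Security screening starts at 08:16 and boarding starts at 10:52, so security screening is first.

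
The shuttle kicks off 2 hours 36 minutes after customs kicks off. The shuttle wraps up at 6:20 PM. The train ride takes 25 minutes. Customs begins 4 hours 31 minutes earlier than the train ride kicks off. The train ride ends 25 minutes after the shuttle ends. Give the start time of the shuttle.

4:25 PM

The train ride ends at 6:20 PM + 25 min = 6:45 PM.
The train ride starts at 6:45 PM − 25 min = 6:20 PM.
Customs starts at 6:20 PM − 271 min = 1:49 PM.
The shuttle starts at 1:49 PM + 156 min = 4:25 PM.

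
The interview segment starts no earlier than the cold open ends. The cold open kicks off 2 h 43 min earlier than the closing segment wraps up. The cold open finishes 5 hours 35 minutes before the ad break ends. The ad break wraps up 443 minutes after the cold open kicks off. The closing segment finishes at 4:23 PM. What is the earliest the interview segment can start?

3:28 PM

The cold open starts at 4:23 PM − 163 min = 1:40 PM.
The ad break ends at 1:40 PM + 443 min = 9:03 PM.
The cold open ends at 9:03 PM − 335 min = 3:28 PM.
The interview segment is bounded by the cold open, so the earliest it can start is 3:28 PM.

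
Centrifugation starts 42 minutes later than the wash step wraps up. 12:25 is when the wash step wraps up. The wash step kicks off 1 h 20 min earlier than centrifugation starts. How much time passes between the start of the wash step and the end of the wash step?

Centrifugation starts at 12:25 + 42 min = 13:07.
The wash step starts at 13:07 − 80 min = 11:47.
From 11:47 to 12:25 is 38 minutes.

38 minutes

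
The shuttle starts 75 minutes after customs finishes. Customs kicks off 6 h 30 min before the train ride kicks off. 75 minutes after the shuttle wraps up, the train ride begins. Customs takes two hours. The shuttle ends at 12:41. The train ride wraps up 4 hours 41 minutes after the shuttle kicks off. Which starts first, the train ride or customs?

The train ride starts at 12:41 + 75 min = 13:56.
Customs starts at 13:56 − 390 min = 07:26.
The train ride starts at 13:56 and customs starts at 07:26, so customs is first.

customs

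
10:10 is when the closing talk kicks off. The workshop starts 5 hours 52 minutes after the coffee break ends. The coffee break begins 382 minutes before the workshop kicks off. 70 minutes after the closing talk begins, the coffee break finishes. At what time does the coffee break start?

The coffee break ends at 10:10 + 70 min = 11:20.
The workshop starts at 11:20 + 352 min = 17:12.
The coffee break starts at 17:12 − 382 min = 10:50.

10:50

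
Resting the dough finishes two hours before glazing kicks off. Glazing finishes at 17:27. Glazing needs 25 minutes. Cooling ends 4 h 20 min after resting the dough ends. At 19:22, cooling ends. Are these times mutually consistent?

Yes

Glazing starts at 17:27 − 25 min = 17:02.
Resting the dough ends at 17:02 − 120 min = 15:02.
Cooling ends at 15:02 + 260 min = 19:22.
That matches the stated 19:22, so the schedule is consistent.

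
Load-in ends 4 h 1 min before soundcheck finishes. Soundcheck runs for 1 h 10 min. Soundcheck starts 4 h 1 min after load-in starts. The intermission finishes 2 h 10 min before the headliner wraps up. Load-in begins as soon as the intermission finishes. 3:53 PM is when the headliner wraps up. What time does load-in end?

2:53 PM

The intermission ends at 3:53 PM − 130 min = 1:43 PM.
So load-in starts at 1:43 PM.
Soundcheck starts at 1:43 PM + 241 min = 5:44 PM.
Soundcheck ends at 5:44 PM + 70 min = 6:54 PM.
Load-in ends at 6:54 PM − 241 min = 2:53 PM.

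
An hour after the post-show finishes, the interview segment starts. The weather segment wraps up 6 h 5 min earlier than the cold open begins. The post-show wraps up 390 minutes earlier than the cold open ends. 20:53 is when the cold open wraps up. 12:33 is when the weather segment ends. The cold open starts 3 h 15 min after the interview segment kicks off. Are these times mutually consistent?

Yes

The post-show ends at 20:53 − 390 min = 14:23.
The interview segment starts at 14:23 + 60 min = 15:23.
The cold open starts at 15:23 + 195 min = 18:38.
The weather segment ends at 18:38 − 365 min = 12:33.
That matches the stated 12:33, so the schedule is consistent.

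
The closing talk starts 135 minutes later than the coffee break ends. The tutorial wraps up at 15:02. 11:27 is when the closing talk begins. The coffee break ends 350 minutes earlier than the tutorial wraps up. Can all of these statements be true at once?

Yes

The coffee break ends at 15:02 − 350 min = 09:12.
The closing talk starts at 09:12 + 135 min = 11:27.
That matches the stated 11:27, so the schedule is consistent.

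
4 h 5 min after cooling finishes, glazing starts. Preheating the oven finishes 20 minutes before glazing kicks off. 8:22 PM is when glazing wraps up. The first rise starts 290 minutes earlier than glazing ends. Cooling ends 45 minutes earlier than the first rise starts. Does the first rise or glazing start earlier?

the first rise

The first rise starts at 8:22 PM − 290 min = 3:32 PM.
Cooling ends at 3:32 PM − 45 min = 2:47 PM.
Glazing starts at 2:47 PM + 245 min = 6:52 PM.
The first rise starts at 3:32 PM and glazing starts at 6:52 PM, so the first rise is first.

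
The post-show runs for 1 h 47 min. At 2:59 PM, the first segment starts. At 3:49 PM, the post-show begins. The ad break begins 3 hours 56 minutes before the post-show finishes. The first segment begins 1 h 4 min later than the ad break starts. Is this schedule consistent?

The post-show ends at 3:49 PM + 107 min = 5:36 PM.
The ad break starts at 5:36 PM − 236 min = 1:40 PM.
The first segment starts at 1:40 PM + 64 min = 2:44 PM.
But the first segment is also said to start at 2:59 PM — a 15-minute conflict.

No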